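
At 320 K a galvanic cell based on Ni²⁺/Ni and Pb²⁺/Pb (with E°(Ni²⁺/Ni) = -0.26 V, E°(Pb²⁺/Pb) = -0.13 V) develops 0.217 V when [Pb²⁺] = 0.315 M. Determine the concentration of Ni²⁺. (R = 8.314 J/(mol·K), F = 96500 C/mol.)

5.7 × 10^-4 M

From the Nernst equation, ln Q = nF(E° − E)/RT = 2×96500×(0.13 − 0.217)/(8.314×320) = -6.311, so Q = 0.00182.
With Q = [Ni²⁺]/[Pb²⁺] and the known concentrations, [Ni²⁺] in the numerator gives [Ni²⁺] = 5.7 × 10^-4 M.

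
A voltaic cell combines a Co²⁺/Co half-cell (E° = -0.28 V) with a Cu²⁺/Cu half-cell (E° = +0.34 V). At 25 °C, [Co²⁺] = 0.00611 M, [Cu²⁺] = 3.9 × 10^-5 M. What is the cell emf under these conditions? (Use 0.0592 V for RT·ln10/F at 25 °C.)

The Cu²⁺/Cu couple has the higher reduction potential and acts as the cathode, so E°_cell = +0.34 − (-0.28) = 0.62 V.
Balancing electrons gives n = 2; the reaction quotient is Q = [Co²⁺]/[Cu²⁺] = 157.
At 25 °C, E = E° − (0.0592/n) log Q = 0.62 − (0.0592/2)(2.195) = 0.620 − 0.065 = 0.555 V.

0.555 V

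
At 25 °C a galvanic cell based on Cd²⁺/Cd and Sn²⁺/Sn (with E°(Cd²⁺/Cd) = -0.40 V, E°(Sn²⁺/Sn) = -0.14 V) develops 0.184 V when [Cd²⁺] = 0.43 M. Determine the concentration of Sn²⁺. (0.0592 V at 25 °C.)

From the Nernst equation, log Q = n(E° − E)/0.0592 = 2(0.26 − 0.184)/0.0592 = 2.568, so Q = 369.
With Q = [Cd²⁺]/[Sn²⁺] and the known concentrations, [Sn²⁺] in the denominator gives [Sn²⁺] = 0.0012 M.

0.0012 M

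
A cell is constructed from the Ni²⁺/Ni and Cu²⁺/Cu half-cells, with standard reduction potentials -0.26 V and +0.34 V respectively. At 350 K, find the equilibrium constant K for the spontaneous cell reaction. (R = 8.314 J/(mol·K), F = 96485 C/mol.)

1.9 × 10^17

E°_cell = +0.34 − (-0.26) = 0.60 V, with n = 2 electrons transferred.
At equilibrium E = 0, so the Nernst equation gives ln K = nFE°/RT = (2)(96485)(0.60)/((8.314)(350)) = 39.79.
K = e^39.79 = 1.9 × 10^17.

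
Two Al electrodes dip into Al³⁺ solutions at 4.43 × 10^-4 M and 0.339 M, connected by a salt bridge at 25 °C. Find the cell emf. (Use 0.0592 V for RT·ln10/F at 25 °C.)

0.057 V

Both half-cells are Al³⁺/Al, so E°_cell = 0. The concentrated side is the cathode; the cell reaction moves Al³⁺ from high to low concentration with n = 3.
Q = [Al³⁺]_dilute/[Al³⁺]_conc = 4.43 × 10^-4/0.339 = 0.00131.
E = 0 − (0.0592/3) log Q = −(0.0592/3)(-2.884) = 0.0569 V.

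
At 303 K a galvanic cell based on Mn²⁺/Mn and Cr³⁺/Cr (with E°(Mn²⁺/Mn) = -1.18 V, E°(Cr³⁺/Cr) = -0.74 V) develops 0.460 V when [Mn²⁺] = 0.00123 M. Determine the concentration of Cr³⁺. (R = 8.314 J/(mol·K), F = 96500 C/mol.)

From the Nernst equation, ln Q = nF(E° − E)/RT = 6×96500×(0.44 − 0.460)/(8.314×303) = -4.597, so Q = 0.0101.
With Q = [Mn²⁺]^3/[Cr³⁺]^2 and the known concentrations, [Cr³⁺]^2 in the denominator gives [Cr³⁺] = 4.3 × 10^-4 M.

4.3 × 10^-4 M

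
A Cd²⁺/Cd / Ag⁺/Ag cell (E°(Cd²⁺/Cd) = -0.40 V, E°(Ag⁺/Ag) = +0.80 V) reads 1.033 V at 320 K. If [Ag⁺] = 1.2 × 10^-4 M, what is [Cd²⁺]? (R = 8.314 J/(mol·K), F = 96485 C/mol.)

From the Nernst equation, ln Q = nF(E° − E)/RT = 2×96485×(1.20 − 1.033)/(8.314×320) = 12.113, so Q = 1.82 × 10^5.
With Q = [Cd²⁺]/[Ag⁺]^2 and the known concentrations, [Cd²⁺] in the numerator gives [Cd²⁺] = 0.0026 M.

0.0026 M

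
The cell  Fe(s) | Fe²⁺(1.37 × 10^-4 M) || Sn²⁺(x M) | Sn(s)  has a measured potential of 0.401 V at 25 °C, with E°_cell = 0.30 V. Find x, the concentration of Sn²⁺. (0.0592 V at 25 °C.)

0.35 M

From the Nernst equation, log Q = n(E° − E)/0.0592 = 2(0.30 − 0.401)/0.0592 = -3.412, so Q = 3.87 × 10^-4.
With Q = [Fe²⁺]/[Sn²⁺] and the known concentrations, [Sn²⁺] in the denominator gives [Sn²⁺] = 0.35 M.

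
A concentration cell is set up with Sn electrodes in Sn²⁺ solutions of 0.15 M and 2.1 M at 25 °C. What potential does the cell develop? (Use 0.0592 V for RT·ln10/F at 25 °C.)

Both half-cells are Sn²⁺/Sn, so E°_cell = 0. The concentrated side is the cathode; the cell reaction moves Sn²⁺ from high to low concentration with n = 2.
Q = [Sn²⁺]_dilute/[Sn²⁺]_conc = 0.15/2.1 = 0.0714.
E = 0 − (0.0592/2) log Q = −(0.0592/2)(-1.146) = 0.0339 V.

0.034 V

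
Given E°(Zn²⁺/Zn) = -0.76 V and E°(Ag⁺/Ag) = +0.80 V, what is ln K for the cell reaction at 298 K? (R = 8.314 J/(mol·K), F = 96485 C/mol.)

E°_cell = +0.80 − (-0.76) = 1.56 V, with n = 2 electrons transferred.
At equilibrium E = 0, so the Nernst equation gives ln K = nFE°/RT = (2)(96485)(1.56)/((8.314)(298)) = 121.50.

ln K = 121.5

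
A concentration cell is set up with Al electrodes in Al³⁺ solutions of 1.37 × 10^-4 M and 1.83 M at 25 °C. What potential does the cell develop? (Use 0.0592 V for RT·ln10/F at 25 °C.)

0.081 V

Both half-cells are Al³⁺/Al, so E°_cell = 0. The concentrated side is the cathode; the cell reaction moves Al³⁺ from high to low concentration with n = 3.
Q = [Al³⁺]_dilute/[Al³⁺]_conc = 1.37 × 10^-4/1.83 = 7.49 × 10^-5.
E = 0 − (0.0592/3) log Q = −(0.0592/3)(-4.126) = 0.0814 V.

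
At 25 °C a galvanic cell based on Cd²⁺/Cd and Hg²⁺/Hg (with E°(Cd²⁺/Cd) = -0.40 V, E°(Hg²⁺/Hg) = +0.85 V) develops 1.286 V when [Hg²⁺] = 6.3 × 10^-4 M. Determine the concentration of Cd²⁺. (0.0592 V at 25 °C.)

3.8 × 10^-5 M

From the Nernst equation, log Q = n(E° − E)/0.0592 = 2(1.25 − 1.286)/0.0592 = -1.216, so Q = 0.0608.
With Q = [Cd²⁺]/[Hg²⁺] and the known concentrations, [Cd²⁺] in the numerator gives [Cd²⁺] = 3.8 × 10^-5 M.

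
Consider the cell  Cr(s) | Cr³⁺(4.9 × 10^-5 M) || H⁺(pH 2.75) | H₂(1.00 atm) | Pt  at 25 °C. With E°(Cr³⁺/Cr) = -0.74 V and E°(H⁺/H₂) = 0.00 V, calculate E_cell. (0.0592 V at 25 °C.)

0.66 V

The hydrogen couple is the cathode, so E°_cell = 0.74 V; n = 6.
[H⁺] = 10^(−2.75) = 0.0018 M, and Q = [Cr³⁺]^2·P(H₂)^3 / [H⁺]^6 = 7.59 × 10^7.
E = E° − (0.0592/6) log Q = 0.74 − (0.0592/6)(7.880) = 0.662 V.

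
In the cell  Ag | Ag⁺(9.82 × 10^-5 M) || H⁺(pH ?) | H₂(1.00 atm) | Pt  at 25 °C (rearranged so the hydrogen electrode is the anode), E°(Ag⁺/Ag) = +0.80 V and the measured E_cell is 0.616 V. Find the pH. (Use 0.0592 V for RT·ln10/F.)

pH = 0.90

E°_cell = 0.80 V and n = 2.
log Q = n(E° − E)/0.0592 = 2×(0.80 − 0.616)/0.0592 = 6.216.
With Q = [H⁺]^2 / ([Ag⁺]^2·P(H₂)), solving for [H⁺] gives log[H⁺] = -0.900, so pH = 0.90.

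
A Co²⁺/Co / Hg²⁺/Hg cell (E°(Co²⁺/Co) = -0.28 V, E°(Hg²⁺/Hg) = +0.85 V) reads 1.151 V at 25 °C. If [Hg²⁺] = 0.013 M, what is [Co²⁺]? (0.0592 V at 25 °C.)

From the Nernst equation, log Q = n(E° − E)/0.0592 = 2(1.13 − 1.151)/0.0592 = -0.709, so Q = 0.195.
With Q = [Co²⁺]/[Hg²⁺] and the known concentrations, [Co²⁺] in the numerator gives [Co²⁺] = 0.0025 M.

0.0025 M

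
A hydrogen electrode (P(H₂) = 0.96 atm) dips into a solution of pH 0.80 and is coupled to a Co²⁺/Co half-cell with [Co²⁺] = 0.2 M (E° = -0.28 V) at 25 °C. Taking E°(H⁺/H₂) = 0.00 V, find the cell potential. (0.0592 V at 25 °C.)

The hydrogen couple is the cathode, so E°_cell = 0.28 V; n = 2.
[H⁺] = 10^(−0.80) = 0.16 M, and Q = [Co²⁺]·P(H₂) / [H⁺]^2 = 7.64.
E = E° − (0.0592/2) log Q = 0.28 − (0.0592/2)(0.883) = 0.254 V.

0.25 V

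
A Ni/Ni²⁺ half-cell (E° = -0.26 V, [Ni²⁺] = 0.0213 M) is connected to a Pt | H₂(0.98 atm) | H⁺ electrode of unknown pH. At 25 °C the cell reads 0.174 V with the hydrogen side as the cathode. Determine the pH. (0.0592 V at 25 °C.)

E°_cell = 0.26 V and n = 2.
log Q = n(E° − E)/0.0592 = 2×(0.26 − 0.174)/0.0592 = 2.905.
With Q = [Ni²⁺]·P(H₂) / [H⁺]^2, solving for [H⁺] gives log[H⁺] = -2.293, so pH = 2.29.

pH = 2.29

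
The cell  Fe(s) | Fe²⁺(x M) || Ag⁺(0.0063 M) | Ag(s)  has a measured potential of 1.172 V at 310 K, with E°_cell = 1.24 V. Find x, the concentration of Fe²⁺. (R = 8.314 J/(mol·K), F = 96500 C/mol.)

From the Nernst equation, ln Q = nF(E° − E)/RT = 2×96500×(1.24 − 1.172)/(8.314×310) = 5.092, so Q = 163.
With Q = [Fe²⁺]/[Ag⁺]^2 and the known concentrations, [Fe²⁺] in the numerator gives [Fe²⁺] = 0.0065 M.

0.0065 M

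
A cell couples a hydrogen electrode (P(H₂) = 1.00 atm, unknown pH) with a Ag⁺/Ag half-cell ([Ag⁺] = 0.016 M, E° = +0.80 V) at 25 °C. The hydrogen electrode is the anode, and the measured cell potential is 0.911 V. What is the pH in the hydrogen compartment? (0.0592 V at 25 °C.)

E°_cell = 0.80 V and n = 2.
log Q = n(E° − E)/0.0592 = 2×(0.80 − 0.911)/0.0592 = -3.750.
With Q = [H⁺]^2 / ([Ag⁺]^2·P(H₂)), solving for [H⁺] gives log[H⁺] = -3.671, so pH = 3.67.

pH = 3.67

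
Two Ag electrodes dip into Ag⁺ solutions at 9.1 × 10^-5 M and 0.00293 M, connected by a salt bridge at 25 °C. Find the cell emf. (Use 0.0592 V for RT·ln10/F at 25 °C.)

0.089 V

Both half-cells are Ag⁺/Ag, so E°_cell = 0. The concentrated side is the cathode; the cell reaction moves Ag⁺ from high to low concentration with n = 1.
Q = [Ag⁺]_dilute/[Ag⁺]_conc = 9.1 × 10^-5/0.00293 = 0.0311.
E = 0 − (0.0592/1) log Q = −(0.0592/1)(-1.508) = 0.0893 V.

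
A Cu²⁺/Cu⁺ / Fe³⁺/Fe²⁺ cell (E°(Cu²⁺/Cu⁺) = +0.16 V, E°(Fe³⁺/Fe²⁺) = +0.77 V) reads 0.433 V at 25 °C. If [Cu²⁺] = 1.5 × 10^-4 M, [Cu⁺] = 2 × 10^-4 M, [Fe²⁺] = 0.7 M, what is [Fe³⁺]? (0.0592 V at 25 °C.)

5.4 × 10^-4 M

From the Nernst equation, log Q = n(E° − E)/0.0592 = 1(0.61 − 0.433)/0.0592 = 2.990, so Q = 977.
With Q = [Cu²⁺]·[Fe²⁺]/([Cu⁺]·[Fe³⁺]) and the known concentrations, [Fe³⁺] in the denominator gives [Fe³⁺] = 5.4 × 10^-4 M.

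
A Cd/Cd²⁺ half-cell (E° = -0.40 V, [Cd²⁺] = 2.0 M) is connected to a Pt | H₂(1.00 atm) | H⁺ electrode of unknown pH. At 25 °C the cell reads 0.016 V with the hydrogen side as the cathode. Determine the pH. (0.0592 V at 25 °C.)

E°_cell = 0.40 V and n = 2.
log Q = n(E° − E)/0.0592 = 2×(0.40 − 0.016)/0.0592 = 12.973.
With Q = [Cd²⁺]·P(H₂) / [H⁺]^2, solving for [H⁺] gives log[H⁺] = -6.336, so pH = 6.34.

pH = 6.34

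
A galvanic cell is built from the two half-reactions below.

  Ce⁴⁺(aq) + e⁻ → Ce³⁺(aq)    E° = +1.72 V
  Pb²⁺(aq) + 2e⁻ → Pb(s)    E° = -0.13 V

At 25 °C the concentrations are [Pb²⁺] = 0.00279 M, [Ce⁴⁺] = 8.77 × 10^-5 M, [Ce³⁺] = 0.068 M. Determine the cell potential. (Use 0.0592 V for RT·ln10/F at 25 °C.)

1.75 V

The Ce⁴⁺/Ce³⁺ couple has the higher reduction potential and acts as the cathode, so E°_cell = +1.72 − (-0.13) = 1.85 V.
Balancing electrons gives n = 2; the reaction quotient is Q = [Pb²⁺]·[Ce³⁺]^2/[Ce⁴⁺]^2 = 1680.
At 25 °C, E = E° − (0.0592/n) log Q = 1.85 − (0.0592/2)(3.225) = 1.850 − 0.095 = 1.755 V.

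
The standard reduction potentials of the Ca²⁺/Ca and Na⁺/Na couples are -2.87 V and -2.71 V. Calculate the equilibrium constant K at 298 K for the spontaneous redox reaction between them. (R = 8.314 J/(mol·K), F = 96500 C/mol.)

2.6 × 10^5

E°_cell = -2.71 − (-2.87) = 0.16 V, with n = 2 electrons transferred.
At equilibrium E = 0, so the Nernst equation gives ln K = nFE°/RT = (2)(96500)(0.16)/((8.314)(298)) = 12.46.
K = e^12.46 = 2.6 × 10^5.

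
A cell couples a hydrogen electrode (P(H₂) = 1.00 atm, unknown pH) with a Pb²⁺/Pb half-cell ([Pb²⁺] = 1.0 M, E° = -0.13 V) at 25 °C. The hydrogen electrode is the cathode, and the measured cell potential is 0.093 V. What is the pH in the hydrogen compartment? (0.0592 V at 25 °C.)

E°_cell = 0.13 V and n = 2.
log Q = n(E° − E)/0.0592 = 2×(0.13 − 0.093)/0.0592 = 1.250.
With Q = [Pb²⁺]·P(H₂) / [H⁺]^2, solving for [H⁺] gives log[H⁺] = -0.625, so pH = 0.63.

pH = 0.63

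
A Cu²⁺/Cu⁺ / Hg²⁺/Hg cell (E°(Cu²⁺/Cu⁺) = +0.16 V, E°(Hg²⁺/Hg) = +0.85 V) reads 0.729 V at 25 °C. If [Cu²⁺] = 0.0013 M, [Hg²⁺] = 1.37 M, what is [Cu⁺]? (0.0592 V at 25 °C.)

0.0051 M

From the Nernst equation, log Q = n(E° − E)/0.0592 = 2(0.69 − 0.729)/0.0592 = -1.318, so Q = 0.0481.
With Q = [Cu²⁺]^2/([Cu⁺]^2·[Hg²⁺]) and the known concentrations, [Cu⁺]^2 in the denominator gives [Cu⁺] = 0.0051 M.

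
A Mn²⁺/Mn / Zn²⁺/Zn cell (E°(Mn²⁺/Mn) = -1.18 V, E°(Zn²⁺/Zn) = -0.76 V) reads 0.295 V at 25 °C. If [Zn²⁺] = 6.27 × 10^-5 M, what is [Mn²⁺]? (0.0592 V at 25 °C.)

From the Nernst equation, log Q = n(E° − E)/0.0592 = 2(0.42 − 0.295)/0.0592 = 4.223, so Q = 1.67 × 10^4.
With Q = [Mn²⁺]/[Zn²⁺] and the known concentrations, [Mn²⁺] in the numerator gives [Mn²⁺] = 1.0 M.

1.0 M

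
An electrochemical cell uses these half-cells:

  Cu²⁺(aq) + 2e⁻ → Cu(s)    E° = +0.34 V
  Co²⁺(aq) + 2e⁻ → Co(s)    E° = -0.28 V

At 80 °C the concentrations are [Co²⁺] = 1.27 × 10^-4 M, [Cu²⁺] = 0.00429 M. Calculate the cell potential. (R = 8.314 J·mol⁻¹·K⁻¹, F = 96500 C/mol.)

0.674 V

The Cu²⁺/Cu couple has the higher reduction potential and acts as the cathode, so E°_cell = +0.34 − (-0.28) = 0.62 V.
Balancing electrons gives n = 2; the reaction quotient is Q = [Co²⁺]/[Cu²⁺] = 0.0296.
E = E° − (RT/nF) ln Q = 0.62 − (8.314×353)/(2×96500) × (-3.520) = 0.620 + 0.054 = 0.674 V.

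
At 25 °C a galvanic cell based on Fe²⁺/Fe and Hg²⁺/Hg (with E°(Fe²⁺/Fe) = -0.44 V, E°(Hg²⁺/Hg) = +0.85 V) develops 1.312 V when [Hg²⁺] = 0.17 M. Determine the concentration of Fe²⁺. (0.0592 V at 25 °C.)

0.031 M

From the Nernst equation, log Q = n(E° − E)/0.0592 = 2(1.29 − 1.312)/0.0592 = -0.743, so Q = 0.181.
With Q = [Fe²⁺]/[Hg²⁺] and the known concentrations, [Fe²⁺] in the numerator gives [Fe²⁺] = 0.031 M.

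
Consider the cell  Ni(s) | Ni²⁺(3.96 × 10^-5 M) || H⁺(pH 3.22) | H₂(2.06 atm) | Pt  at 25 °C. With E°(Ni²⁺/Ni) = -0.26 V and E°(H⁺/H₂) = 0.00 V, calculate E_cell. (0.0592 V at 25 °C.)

The hydrogen couple is the cathode, so E°_cell = 0.26 V; n = 2.
[H⁺] = 10^(−3.22) = 6 × 10^-4 M, and Q = [Ni²⁺]·P(H₂) / [H⁺]^2 = 225.
E = E° − (0.0592/2) log Q = 0.26 − (0.0592/2)(2.352) = 0.190 V.

0.19 V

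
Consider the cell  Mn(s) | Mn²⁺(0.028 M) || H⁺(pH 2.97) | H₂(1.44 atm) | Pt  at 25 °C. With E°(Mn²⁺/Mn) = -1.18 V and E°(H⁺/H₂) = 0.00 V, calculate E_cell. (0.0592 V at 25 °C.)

1.05 V

The hydrogen couple is the cathode, so E°_cell = 1.18 V; n = 2.
[H⁺] = 10^(−2.97) = 0.0011 M, and Q = [Mn²⁺]·P(H₂) / [H⁺]^2 = 3.51 × 10^4.
E = E° − (0.0592/2) log Q = 1.18 − (0.0592/2)(4.546) = 1.045 V.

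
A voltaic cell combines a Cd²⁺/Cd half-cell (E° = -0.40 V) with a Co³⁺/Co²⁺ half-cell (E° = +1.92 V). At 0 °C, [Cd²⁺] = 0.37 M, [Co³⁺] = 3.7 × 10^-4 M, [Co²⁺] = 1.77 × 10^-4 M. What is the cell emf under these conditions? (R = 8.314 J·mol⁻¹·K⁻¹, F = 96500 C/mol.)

2.35 V

The Co³⁺/Co²⁺ couple has the higher reduction potential and acts as the cathode, so E°_cell = +1.92 − (-0.40) = 2.32 V.
Balancing electrons gives n = 2; the reaction quotient is Q = [Cd²⁺]·[Co²⁺]^2/[Co³⁺]^2 = 0.0847.
E = E° − (RT/nF) ln Q = 2.32 − (8.314×273)/(2×96500) × (-2.469) = 2.320 + 0.029 = 2.349 V.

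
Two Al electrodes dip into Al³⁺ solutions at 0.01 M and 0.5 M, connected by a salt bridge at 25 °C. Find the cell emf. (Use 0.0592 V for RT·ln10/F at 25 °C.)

Both half-cells are Al³⁺/Al, so E°_cell = 0. The concentrated side is the cathode; the cell reaction moves Al³⁺ from high to low concentration with n = 3.
Q = [Al³⁺]_dilute/[Al³⁺]_conc = 0.01/0.5 = 0.0200.
E = 0 − (0.0592/3) log Q = −(0.0592/3)(-1.699) = 0.0335 V.

0.034 V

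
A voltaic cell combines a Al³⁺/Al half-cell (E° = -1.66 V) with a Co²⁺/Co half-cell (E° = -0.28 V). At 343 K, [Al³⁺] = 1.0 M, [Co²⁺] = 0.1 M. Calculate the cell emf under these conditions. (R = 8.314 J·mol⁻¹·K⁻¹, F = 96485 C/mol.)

1.35 V

The Co²⁺/Co couple has the higher reduction potential and acts as the cathode, so E°_cell = -0.28 − (-1.66) = 1.38 V.
Balancing electrons gives n = 6; the reaction quotient is Q = [Al³⁺]^2/[Co²⁺]^3 = 1000.
E = E° − (RT/nF) ln Q = 1.38 − (8.314×343)/(6×96485) × (6.908) = 1.380 − 0.034 = 1.346 V.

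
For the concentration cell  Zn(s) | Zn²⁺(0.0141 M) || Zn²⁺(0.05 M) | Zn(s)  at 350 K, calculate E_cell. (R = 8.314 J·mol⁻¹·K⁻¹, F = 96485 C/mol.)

Both half-cells are Zn²⁺/Zn, so E°_cell = 0. The concentrated side is the cathode; the cell reaction moves Zn²⁺ from high to low concentration with n = 2.
Q = [Zn²⁺]_dilute/[Zn²⁺]_conc = 0.0141/0.05 = 0.282.
E = 0 − (RT/nF) ln Q = −((8.314×350)/(2×96485))(-1.266) = 0.0191 V.

0.019 V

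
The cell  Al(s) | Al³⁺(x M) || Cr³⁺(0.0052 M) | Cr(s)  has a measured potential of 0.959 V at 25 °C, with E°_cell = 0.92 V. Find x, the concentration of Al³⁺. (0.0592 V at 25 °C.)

5.5 × 10^-5 M

From the Nernst equation, log Q = n(E° − E)/0.0592 = 3(0.92 − 0.959)/0.0592 = -1.976, so Q = 0.0106.
With Q = [Al³⁺]/[Cr³⁺] and the known concentrations, [Al³⁺] in the numerator gives [Al³⁺] = 5.5 × 10^-5 M.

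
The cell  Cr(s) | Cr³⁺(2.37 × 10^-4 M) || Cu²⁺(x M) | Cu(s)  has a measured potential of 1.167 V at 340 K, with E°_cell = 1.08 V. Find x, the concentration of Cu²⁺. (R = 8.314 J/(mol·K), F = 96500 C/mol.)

From the Nernst equation, ln Q = nF(E° − E)/RT = 6×96500×(1.08 − 1.167)/(8.314×340) = -17.820, so Q = 1.82 × 10^-8.
With Q = [Cr³⁺]^2/[Cu²⁺]^3 and the known concentrations, [Cu²⁺]^3 in the denominator gives [Cu²⁺] = 1.5 M.

1.5 M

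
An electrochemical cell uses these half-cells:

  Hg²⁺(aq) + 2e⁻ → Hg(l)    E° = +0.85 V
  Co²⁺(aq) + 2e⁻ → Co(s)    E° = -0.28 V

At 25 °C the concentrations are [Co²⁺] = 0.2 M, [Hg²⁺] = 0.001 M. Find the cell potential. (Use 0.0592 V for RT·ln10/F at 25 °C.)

1.06 V

The Hg²⁺/Hg couple has the higher reduction potential and acts as the cathode, so E°_cell = +0.85 − (-0.28) = 1.13 V.
Balancing electrons gives n = 2; the reaction quotient is Q = [Co²⁺]/[Hg²⁺] = 200.
At 25 °C, E = E° − (0.0592/n) log Q = 1.13 − (0.0592/2)(2.301) = 1.130 − 0.068 = 1.062 V.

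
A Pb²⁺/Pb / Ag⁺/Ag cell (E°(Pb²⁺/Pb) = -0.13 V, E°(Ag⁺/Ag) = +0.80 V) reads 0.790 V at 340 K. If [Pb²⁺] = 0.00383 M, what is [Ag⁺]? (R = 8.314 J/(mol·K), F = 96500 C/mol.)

From the Nernst equation, ln Q = nF(E° − E)/RT = 2×96500×(0.93 − 0.790)/(8.314×340) = 9.559, so Q = 1.42 × 10^4.
With Q = [Pb²⁺]/[Ag⁺]^2 and the known concentrations, [Ag⁺]^2 in the denominator gives [Ag⁺] = 5.2 × 10^-4 M.

5.2 × 10^-4 M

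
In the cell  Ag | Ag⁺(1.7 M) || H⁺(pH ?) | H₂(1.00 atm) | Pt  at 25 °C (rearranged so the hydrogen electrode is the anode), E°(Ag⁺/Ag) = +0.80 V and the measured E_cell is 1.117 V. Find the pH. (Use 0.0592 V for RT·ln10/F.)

E°_cell = 0.80 V and n = 2.
log Q = n(E° − E)/0.0592 = 2×(0.80 − 1.117)/0.0592 = -10.709.
With Q = [H⁺]^2 / ([Ag⁺]^2·P(H₂)), solving for [H⁺] gives log[H⁺] = -5.124, so pH = 5.12.

pH = 5.12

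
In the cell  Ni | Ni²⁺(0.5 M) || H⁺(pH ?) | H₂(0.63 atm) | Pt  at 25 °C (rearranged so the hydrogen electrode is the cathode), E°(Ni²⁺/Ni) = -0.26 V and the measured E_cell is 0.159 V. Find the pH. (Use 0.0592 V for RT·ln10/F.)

E°_cell = 0.26 V and n = 2.
log Q = n(E° − E)/0.0592 = 2×(0.26 − 0.159)/0.0592 = 3.412.
With Q = [Ni²⁺]·P(H₂) / [H⁺]^2, solving for [H⁺] gives log[H⁺] = -1.957, so pH = 1.96.

pH = 1.96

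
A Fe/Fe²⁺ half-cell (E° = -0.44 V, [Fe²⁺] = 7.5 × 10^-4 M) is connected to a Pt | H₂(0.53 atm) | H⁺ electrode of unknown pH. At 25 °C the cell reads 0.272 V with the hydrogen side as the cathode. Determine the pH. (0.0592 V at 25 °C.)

pH = 4.54

E°_cell = 0.44 V and n = 2.
log Q = n(E° − E)/0.0592 = 2×(0.44 − 0.272)/0.0592 = 5.676.
With Q = [Fe²⁺]·P(H₂) / [H⁺]^2, solving for [H⁺] gives log[H⁺] = -4.538, so pH = 4.54.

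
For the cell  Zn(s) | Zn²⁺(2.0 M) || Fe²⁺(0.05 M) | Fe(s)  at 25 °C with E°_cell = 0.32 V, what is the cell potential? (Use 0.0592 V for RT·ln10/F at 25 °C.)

0.273 V

Balancing electrons gives n = 2; the reaction quotient is Q = [Zn²⁺]/[Fe²⁺] = 40.0.
At 25 °C, E = E° − (0.0592/n) log Q = 0.32 − (0.0592/2)(1.602) = 0.320 − 0.047 = 0.273 V.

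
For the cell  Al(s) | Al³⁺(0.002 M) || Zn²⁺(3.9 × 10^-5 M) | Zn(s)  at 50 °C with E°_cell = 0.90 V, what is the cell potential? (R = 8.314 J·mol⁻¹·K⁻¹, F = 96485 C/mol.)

Balancing electrons gives n = 6; the reaction quotient is Q = [Al³⁺]^2/[Zn²⁺]^3 = 6.74 × 10^7.
E = E° − (RT/nF) ln Q = 0.90 − (8.314×323)/(6×96485) × (18.027) = 0.900 − 0.084 = 0.816 V.

0.816 V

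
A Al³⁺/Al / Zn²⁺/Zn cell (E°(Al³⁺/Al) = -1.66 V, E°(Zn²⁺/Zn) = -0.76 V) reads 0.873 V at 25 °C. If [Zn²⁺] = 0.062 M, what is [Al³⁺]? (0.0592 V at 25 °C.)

From the Nernst equation, log Q = n(E° − E)/0.0592 = 6(0.90 − 0.873)/0.0592 = 2.736, so Q = 545.
With Q = [Al³⁺]^2/[Zn²⁺]^3 and the known concentrations, [Al³⁺]^2 in the numerator gives [Al³⁺] = 0.36 M.

0.36 M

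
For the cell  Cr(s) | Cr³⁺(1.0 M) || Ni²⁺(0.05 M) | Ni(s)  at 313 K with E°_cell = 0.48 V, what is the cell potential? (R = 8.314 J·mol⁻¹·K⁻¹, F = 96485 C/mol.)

Balancing electrons gives n = 6; the reaction quotient is Q = [Cr³⁺]^2/[Ni²⁺]^3 = 8000.
E = E° − (RT/nF) ln Q = 0.48 − (8.314×313)/(6×96485) × (8.987) = 0.480 − 0.040 = 0.440 V.

0.440 V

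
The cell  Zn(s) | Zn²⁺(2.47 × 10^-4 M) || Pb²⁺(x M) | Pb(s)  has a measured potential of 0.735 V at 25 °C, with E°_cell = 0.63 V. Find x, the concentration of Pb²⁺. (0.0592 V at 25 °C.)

From the Nernst equation, log Q = n(E° − E)/0.0592 = 2(0.63 − 0.735)/0.0592 = -3.547, so Q = 2.84 × 10^-4.
With Q = [Zn²⁺]/[Pb²⁺] and the known concentrations, [Pb²⁺] in the denominator gives [Pb²⁺] = 0.87 M.

0.87 M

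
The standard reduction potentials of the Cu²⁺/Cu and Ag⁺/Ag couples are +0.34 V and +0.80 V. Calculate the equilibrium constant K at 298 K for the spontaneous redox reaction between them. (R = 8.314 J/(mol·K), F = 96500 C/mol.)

E°_cell = +0.80 − (+0.34) = 0.46 V, with n = 2 electrons transferred.
At equilibrium E = 0, so the Nernst equation gives ln K = nFE°/RT = (2)(96500)(0.46)/((8.314)(298)) = 35.83.
K = e^35.83 = 3.6 × 10^15.

3.6 × 10^15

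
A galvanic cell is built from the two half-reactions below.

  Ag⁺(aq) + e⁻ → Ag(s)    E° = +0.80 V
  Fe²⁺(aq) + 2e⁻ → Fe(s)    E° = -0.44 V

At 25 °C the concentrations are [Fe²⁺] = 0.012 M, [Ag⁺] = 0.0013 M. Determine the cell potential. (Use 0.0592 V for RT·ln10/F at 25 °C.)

The Ag⁺/Ag couple has the higher reduction potential and acts as the cathode, so E°_cell = +0.80 − (-0.44) = 1.24 V.
Balancing electrons gives n = 2; the reaction quotient is Q = [Fe²⁺]/[Ag⁺]^2 = 7100.
At 25 °C, E = E° − (0.0592/n) log Q = 1.24 − (0.0592/2)(3.851) = 1.240 − 0.114 = 1.126 V.

1.13 V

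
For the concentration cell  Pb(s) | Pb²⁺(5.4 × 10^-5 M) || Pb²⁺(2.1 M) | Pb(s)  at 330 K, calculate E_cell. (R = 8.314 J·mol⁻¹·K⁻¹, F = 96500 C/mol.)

0.15 V

Both half-cells are Pb²⁺/Pb, so E°_cell = 0. The concentrated side is the cathode; the cell reaction moves Pb²⁺ from high to low concentration with n = 2.
Q = [Pb²⁺]_dilute/[Pb²⁺]_conc = 5.4 × 10^-5/2.1 = 2.57 × 10^-5.
E = 0 − (RT/nF) ln Q = −((8.314×330)/(2×96500))(-10.568) = 0.1502 V.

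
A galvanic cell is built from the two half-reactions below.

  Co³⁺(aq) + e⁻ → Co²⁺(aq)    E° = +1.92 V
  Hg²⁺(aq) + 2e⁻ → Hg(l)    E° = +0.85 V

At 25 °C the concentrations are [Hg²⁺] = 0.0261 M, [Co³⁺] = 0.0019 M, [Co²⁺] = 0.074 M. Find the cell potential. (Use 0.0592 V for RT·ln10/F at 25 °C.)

1.02 V

The Co³⁺/Co²⁺ couple has the higher reduction potential and acts as the cathode, so E°_cell = +1.92 − (+0.85) = 1.07 V.
Balancing electrons gives n = 2; the reaction quotient is Q = [Hg²⁺]·[Co²⁺]^2/[Co³⁺]^2 = 39.6.
At 25 °C, E = E° − (0.0592/n) log Q = 1.07 − (0.0592/2)(1.598) = 1.070 − 0.047 = 1.023 V.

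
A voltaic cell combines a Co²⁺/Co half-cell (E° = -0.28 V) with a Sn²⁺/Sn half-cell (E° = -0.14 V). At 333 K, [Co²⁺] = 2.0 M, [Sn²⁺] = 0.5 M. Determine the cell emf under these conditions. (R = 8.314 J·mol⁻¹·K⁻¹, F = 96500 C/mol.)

The Sn²⁺/Sn couple has the higher reduction potential and acts as the cathode, so E°_cell = -0.14 − (-0.28) = 0.14 V.
Balancing electrons gives n = 2; the reaction quotient is Q = [Co²⁺]/[Sn²⁺] = 4.00.
E = E° − (RT/nF) ln Q = 0.14 − (8.314×333)/(2×96500) × (1.386) = 0.140 − 0.020 = 0.120 V.

0.120 V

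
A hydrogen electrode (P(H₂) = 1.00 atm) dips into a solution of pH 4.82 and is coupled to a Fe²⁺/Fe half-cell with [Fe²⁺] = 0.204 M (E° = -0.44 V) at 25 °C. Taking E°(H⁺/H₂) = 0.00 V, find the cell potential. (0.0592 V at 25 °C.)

0.18 V

The hydrogen couple is the cathode, so E°_cell = 0.44 V; n = 2.
[H⁺] = 10^(−4.82) = 1.5 × 10^-5 M, and Q = [Fe²⁺]·P(H₂) / [H⁺]^2 = 8.9 × 10^8.
E = E° − (0.0592/2) log Q = 0.44 − (0.0592/2)(8.950) = 0.175 V.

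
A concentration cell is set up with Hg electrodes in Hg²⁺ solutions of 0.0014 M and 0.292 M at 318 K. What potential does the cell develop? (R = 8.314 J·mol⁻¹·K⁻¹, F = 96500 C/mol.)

0.073 V

Both half-cells are Hg²⁺/Hg, so E°_cell = 0. The concentrated side is the cathode; the cell reaction moves Hg²⁺ from high to low concentration with n = 2.
Q = [Hg²⁺]_dilute/[Hg²⁺]_conc = 0.0014/0.292 = 0.00479.
E = 0 − (RT/nF) ln Q = −((8.314×318)/(2×96500))(-5.340) = 0.0732 V.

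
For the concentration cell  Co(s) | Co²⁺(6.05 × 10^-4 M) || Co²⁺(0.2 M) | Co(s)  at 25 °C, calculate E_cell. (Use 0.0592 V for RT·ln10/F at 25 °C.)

Both half-cells are Co²⁺/Co, so E°_cell = 0. The concentrated side is the cathode; the cell reaction moves Co²⁺ from high to low concentration with n = 2.
Q = [Co²⁺]_dilute/[Co²⁺]_conc = 6.05 × 10^-4/0.2 = 0.00302.
E = 0 − (0.0592/2) log Q = −(0.0592/2)(-2.519) = 0.0746 V.

0.075 V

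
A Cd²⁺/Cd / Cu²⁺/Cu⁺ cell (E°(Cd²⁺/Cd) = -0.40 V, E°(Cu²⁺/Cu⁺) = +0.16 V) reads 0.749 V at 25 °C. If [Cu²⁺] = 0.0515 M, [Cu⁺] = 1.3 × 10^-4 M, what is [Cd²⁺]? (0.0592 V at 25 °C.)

0.065 M

From the Nernst equation, log Q = n(E° − E)/0.0592 = 2(0.56 − 0.749)/0.0592 = -6.385, so Q = 4.12 × 10^-7.
With Q = [Cd²⁺]·[Cu⁺]^2/[Cu²⁺]^2 and the known concentrations, [Cd²⁺] in the numerator gives [Cd²⁺] = 0.065 M.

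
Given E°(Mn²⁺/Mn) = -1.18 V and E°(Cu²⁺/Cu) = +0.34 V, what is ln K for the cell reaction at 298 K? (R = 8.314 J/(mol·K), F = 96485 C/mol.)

E°_cell = +0.34 − (-1.18) = 1.52 V, with n = 2 electrons transferred.
At equilibrium E = 0, so the Nernst equation gives ln K = nFE°/RT = (2)(96485)(1.52)/((8.314)(298)) = 118.39.

ln K = 118.4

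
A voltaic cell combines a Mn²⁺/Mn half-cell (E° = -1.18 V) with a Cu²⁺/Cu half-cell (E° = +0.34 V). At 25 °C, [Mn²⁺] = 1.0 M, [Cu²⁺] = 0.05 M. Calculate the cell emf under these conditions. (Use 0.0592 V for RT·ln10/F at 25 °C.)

1.48 V

The Cu²⁺/Cu couple has the higher reduction potential and acts as the cathode, so E°_cell = +0.34 − (-1.18) = 1.52 V.
Balancing electrons gives n = 2; the reaction quotient is Q = [Mn²⁺]/[Cu²⁺] = 20.0.
At 25 °C, E = E° − (0.0592/n) log Q = 1.52 − (0.0592/2)(1.301) = 1.520 − 0.039 = 1.481 V.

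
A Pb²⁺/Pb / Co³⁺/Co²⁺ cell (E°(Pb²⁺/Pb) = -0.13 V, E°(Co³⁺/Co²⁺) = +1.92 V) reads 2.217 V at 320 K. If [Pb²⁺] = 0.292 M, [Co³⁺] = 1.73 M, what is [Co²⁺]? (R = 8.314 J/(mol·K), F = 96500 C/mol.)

From the Nernst equation, ln Q = nF(E° − E)/RT = 2×96500×(2.05 − 2.217)/(8.314×320) = -12.115, so Q = 5.48 × 10^-6.
With Q = [Pb²⁺]·[Co²⁺]^2/[Co³⁺]^2 and the known concentrations, [Co²⁺]^2 in the numerator gives [Co²⁺] = 0.0075 M.

0.0075 M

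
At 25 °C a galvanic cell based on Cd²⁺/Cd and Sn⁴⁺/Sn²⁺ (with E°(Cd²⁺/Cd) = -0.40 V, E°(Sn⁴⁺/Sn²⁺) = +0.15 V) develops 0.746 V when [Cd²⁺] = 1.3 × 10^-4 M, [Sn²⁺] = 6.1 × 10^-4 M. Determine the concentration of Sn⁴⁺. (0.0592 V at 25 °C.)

0.33 M

From the Nernst equation, log Q = n(E° − E)/0.0592 = 2(0.55 − 0.746)/0.0592 = -6.622, so Q = 2.39 × 10^-7.
With Q = [Cd²⁺]·[Sn²⁺]/[Sn⁴⁺] and the known concentrations, [Sn⁴⁺] in the denominator gives [Sn⁴⁺] = 0.33 M.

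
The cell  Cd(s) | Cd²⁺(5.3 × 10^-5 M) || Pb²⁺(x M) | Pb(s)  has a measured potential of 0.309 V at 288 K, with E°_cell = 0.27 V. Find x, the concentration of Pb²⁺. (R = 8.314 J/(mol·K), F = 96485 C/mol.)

From the Nernst equation, ln Q = nF(E° − E)/RT = 2×96485×(0.27 − 0.309)/(8.314×288) = -3.143, so Q = 0.0432.
With Q = [Cd²⁺]/[Pb²⁺] and the known concentrations, [Pb²⁺] in the denominator gives [Pb²⁺] = 0.0012 M.

0.0012 M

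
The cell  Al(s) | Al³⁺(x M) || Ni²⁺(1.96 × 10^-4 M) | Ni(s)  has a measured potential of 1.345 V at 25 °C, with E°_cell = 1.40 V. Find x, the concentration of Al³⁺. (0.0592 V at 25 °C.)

0.0017 M

From the Nernst equation, log Q = n(E° − E)/0.0592 = 6(1.40 − 1.345)/0.0592 = 5.574, so Q = 3.75 × 10^5.
With Q = [Al³⁺]^2/[Ni²⁺]^3 and the known concentrations, [Al³⁺]^2 in the numerator gives [Al³⁺] = 0.0017 M.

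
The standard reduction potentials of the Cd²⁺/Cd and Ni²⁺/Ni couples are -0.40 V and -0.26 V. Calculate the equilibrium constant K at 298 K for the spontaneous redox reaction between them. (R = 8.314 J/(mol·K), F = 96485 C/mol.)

E°_cell = -0.26 − (-0.40) = 0.14 V, with n = 2 electrons transferred.
At equilibrium E = 0, so the Nernst equation gives ln K = nFE°/RT = (2)(96485)(0.14)/((8.314)(298)) = 10.90.
K = e^10.90 = 5.4 × 10^4.

5.4 × 10^4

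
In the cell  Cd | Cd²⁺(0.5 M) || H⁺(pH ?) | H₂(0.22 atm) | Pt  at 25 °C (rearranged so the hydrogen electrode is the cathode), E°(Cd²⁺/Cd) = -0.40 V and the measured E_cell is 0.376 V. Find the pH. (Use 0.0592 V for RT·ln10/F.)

E°_cell = 0.40 V and n = 2.
log Q = n(E° − E)/0.0592 = 2×(0.40 − 0.376)/0.0592 = 0.811.
With Q = [Cd²⁺]·P(H₂) / [H⁺]^2, solving for [H⁺] gives log[H⁺] = -0.885, so pH = 0.88.

pH = 0.88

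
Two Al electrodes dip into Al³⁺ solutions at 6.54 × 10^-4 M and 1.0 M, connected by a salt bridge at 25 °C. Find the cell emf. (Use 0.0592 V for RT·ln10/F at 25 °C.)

0.063 V

Both half-cells are Al³⁺/Al, so E°_cell = 0. The concentrated side is the cathode; the cell reaction moves Al³⁺ from high to low concentration with n = 3.
Q = [Al³⁺]_dilute/[Al³⁺]_conc = 6.54 × 10^-4/1.0 = 6.54 × 10^-4.
E = 0 − (0.0592/3) log Q = −(0.0592/3)(-3.184) = 0.0628 V.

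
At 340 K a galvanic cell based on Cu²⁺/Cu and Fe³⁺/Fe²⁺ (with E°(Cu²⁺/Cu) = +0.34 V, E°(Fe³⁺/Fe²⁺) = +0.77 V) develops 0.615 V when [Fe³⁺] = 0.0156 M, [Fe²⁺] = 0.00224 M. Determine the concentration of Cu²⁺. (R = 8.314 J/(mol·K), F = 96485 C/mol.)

1.6 × 10^-4 M

From the Nernst equation, ln Q = nF(E° − E)/RT = 2×96485×(0.43 − 0.615)/(8.314×340) = -12.629, so Q = 3.28 × 10^-6.
With Q = [Cu²⁺]·[Fe²⁺]^2/[Fe³⁺]^2 and the known concentrations, [Cu²⁺] in the numerator gives [Cu²⁺] = 1.6 × 10^-4 M.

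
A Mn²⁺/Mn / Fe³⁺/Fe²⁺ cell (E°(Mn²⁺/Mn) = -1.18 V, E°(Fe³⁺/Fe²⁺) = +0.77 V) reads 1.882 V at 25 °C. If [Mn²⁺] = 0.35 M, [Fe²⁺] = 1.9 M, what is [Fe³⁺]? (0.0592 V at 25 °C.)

0.08 M

From the Nernst equation, log Q = n(E° − E)/0.0592 = 2(1.95 − 1.882)/0.0592 = 2.297, so Q = 198.
With Q = [Mn²⁺]·[Fe²⁺]^2/[Fe³⁺]^2 and the known concentrations, [Fe³⁺]^2 in the denominator gives [Fe³⁺] = 0.08 M.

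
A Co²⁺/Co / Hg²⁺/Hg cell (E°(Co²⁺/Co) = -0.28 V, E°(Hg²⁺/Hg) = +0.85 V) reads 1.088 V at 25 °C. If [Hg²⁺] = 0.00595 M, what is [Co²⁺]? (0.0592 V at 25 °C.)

From the Nernst equation, log Q = n(E° − E)/0.0592 = 2(1.13 − 1.088)/0.0592 = 1.419, so Q = 26.2.
With Q = [Co²⁺]/[Hg²⁺] and the known concentrations, [Co²⁺] in the numerator gives [Co²⁺] = 0.16 M.

0.16 M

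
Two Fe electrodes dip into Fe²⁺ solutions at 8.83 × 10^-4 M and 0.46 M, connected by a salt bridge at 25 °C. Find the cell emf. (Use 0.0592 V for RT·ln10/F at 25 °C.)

Both half-cells are Fe²⁺/Fe, so E°_cell = 0. The concentrated side is the cathode; the cell reaction moves Fe²⁺ from high to low concentration with n = 2.
Q = [Fe²⁺]_dilute/[Fe²⁺]_conc = 8.83 × 10^-4/0.46 = 0.00192.
E = 0 − (0.0592/2) log Q = −(0.0592/2)(-2.717) = 0.0804 V.

0.080 V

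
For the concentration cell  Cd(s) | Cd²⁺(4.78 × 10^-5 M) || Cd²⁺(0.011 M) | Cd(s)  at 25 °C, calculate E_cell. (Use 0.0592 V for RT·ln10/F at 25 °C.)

0.070 V

Both half-cells are Cd²⁺/Cd, so E°_cell = 0. The concentrated side is the cathode; the cell reaction moves Cd²⁺ from high to low concentration with n = 2.
Q = [Cd²⁺]_dilute/[Cd²⁺]_conc = 4.78 × 10^-5/0.011 = 0.00435.
E = 0 − (0.0592/2) log Q = −(0.0592/2)(-2.362) = 0.0699 V.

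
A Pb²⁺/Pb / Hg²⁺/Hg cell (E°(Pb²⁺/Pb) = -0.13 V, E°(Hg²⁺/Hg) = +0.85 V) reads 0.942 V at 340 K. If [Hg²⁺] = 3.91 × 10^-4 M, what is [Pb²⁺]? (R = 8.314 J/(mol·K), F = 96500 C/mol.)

From the Nernst equation, ln Q = nF(E° − E)/RT = 2×96500×(0.98 − 0.942)/(8.314×340) = 2.594, so Q = 13.4.
With Q = [Pb²⁺]/[Hg²⁺] and the known concentrations, [Pb²⁺] in the numerator gives [Pb²⁺] = 0.0052 M.

0.0052 M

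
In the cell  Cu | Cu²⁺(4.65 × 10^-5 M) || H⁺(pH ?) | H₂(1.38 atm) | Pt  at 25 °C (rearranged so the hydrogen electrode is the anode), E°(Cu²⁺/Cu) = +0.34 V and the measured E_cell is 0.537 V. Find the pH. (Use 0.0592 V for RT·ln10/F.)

E°_cell = 0.34 V and n = 2.
log Q = n(E° − E)/0.0592 = 2×(0.34 − 0.537)/0.0592 = -6.655.
With Q = [H⁺]^2 / ([Cu²⁺]·P(H₂)), solving for [H⁺] gives log[H⁺] = -5.424, so pH = 5.42.

pH = 5.42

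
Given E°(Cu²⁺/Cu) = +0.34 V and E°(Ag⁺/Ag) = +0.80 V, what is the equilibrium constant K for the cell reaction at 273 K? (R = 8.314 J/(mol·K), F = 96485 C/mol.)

9.7 × 10^16

E°_cell = +0.80 − (+0.34) = 0.46 V, with n = 2 electrons transferred.
At equilibrium E = 0, so the Nernst equation gives ln K = nFE°/RT = (2)(96485)(0.46)/((8.314)(273)) = 39.11.
K = e^39.11 = 9.7 × 10^16.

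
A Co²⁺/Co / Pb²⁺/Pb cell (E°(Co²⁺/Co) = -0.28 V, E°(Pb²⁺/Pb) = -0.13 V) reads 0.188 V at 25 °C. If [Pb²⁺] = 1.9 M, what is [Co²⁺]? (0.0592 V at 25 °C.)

0.099 M

From the Nernst equation, log Q = n(E° − E)/0.0592 = 2(0.15 − 0.188)/0.0592 = -1.284, so Q = 0.0520.
With Q = [Co²⁺]/[Pb²⁺] and the known concentrations, [Co²⁺] in the numerator gives [Co²⁺] = 0.099 M.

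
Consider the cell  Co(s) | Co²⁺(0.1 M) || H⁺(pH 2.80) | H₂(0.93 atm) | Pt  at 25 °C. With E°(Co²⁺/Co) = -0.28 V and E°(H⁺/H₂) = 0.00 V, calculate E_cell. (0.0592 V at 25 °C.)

0.14 V

The hydrogen couple is the cathode, so E°_cell = 0.28 V; n = 2.
[H⁺] = 10^(−2.80) = 0.0016 M, and Q = [Co²⁺]·P(H₂) / [H⁺]^2 = 3.7 × 10^4.
E = E° − (0.0592/2) log Q = 0.28 − (0.0592/2)(4.568) = 0.145 V.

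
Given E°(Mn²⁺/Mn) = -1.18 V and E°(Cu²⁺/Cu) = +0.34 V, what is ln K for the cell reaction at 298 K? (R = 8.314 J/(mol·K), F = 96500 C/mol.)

E°_cell = +0.34 − (-1.18) = 1.52 V, with n = 2 electrons transferred.
At equilibrium E = 0, so the Nernst equation gives ln K = nFE°/RT = (2)(96500)(1.52)/((8.314)(298)) = 118.41.

ln K = 118.4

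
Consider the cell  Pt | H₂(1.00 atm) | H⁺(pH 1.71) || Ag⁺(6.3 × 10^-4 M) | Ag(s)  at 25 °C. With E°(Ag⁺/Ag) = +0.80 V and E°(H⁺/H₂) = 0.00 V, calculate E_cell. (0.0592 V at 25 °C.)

0.71 V

The Ag⁺/Ag couple is the cathode, so E°_cell = 0.80 V; n = 2.
[H⁺] = 10^(−1.71) = 0.019 M, and Q = [H⁺]^2 / ([Ag⁺]^2·P(H₂)) = 958.
E = E° − (0.0592/2) log Q = 0.80 − (0.0592/2)(2.981) = 0.712 V.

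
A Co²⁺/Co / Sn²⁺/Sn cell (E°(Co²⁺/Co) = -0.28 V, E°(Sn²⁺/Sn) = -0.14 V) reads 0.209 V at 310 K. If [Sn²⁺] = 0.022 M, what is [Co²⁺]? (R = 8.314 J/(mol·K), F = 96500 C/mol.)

1.3 × 10^-4 M

From the Nernst equation, ln Q = nF(E° − E)/RT = 2×96500×(0.14 − 0.209)/(8.314×310) = -5.167, so Q = 0.00570.
With Q = [Co²⁺]/[Sn²⁺] and the known concentrations, [Co²⁺] in the numerator gives [Co²⁺] = 1.3 × 10^-4 M.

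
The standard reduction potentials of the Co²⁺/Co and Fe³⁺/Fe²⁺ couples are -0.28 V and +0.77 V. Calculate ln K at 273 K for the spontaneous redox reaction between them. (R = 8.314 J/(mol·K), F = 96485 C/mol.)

ln K = 89.3

E°_cell = +0.77 − (-0.28) = 1.05 V, with n = 2 electrons transferred.
At equilibrium E = 0, so the Nernst equation gives ln K = nFE°/RT = (2)(96485)(1.05)/((8.314)(273)) = 89.27.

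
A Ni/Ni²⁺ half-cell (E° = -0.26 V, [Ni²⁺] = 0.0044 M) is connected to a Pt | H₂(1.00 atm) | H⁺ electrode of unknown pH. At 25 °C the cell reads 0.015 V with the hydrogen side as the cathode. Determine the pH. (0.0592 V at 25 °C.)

E°_cell = 0.26 V and n = 2.
log Q = n(E° − E)/0.0592 = 2×(0.26 − 0.015)/0.0592 = 8.277.
With Q = [Ni²⁺]·P(H₂) / [H⁺]^2, solving for [H⁺] gives log[H⁺] = -5.317, so pH = 5.32.

pH = 5.32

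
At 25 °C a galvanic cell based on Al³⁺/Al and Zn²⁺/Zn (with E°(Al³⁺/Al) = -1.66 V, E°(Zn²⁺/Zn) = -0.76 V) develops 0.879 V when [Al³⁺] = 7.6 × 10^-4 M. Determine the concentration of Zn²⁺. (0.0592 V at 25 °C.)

From the Nernst equation, log Q = n(E° − E)/0.0592 = 6(0.90 − 0.879)/0.0592 = 2.128, so Q = 134.
With Q = [Al³⁺]^2/[Zn²⁺]^3 and the known concentrations, [Zn²⁺]^3 in the denominator gives [Zn²⁺] = 0.0016 M.

0.0016 M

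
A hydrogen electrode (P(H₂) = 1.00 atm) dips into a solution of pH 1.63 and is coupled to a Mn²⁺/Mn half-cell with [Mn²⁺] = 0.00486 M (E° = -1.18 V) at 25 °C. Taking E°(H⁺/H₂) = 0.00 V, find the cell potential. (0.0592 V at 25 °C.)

1.15 V

The hydrogen couple is the cathode, so E°_cell = 1.18 V; n = 2.
[H⁺] = 10^(−1.63) = 0.023 M, and Q = [Mn²⁺]·P(H₂) / [H⁺]^2 = 8.84.
E = E° − (0.0592/2) log Q = 1.18 − (0.0592/2)(0.947) = 1.152 V.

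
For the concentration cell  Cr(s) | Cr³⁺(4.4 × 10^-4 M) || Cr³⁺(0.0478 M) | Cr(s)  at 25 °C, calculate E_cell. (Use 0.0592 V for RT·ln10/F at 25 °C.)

0.040 V

Both half-cells are Cr³⁺/Cr, so E°_cell = 0. The concentrated side is the cathode; the cell reaction moves Cr³⁺ from high to low concentration with n = 3.
Q = [Cr³⁺]_dilute/[Cr³⁺]_conc = 4.4 × 10^-4/0.0478 = 0.00921.
E = 0 − (0.0592/3) log Q = −(0.0592/3)(-2.036) = 0.0402 V.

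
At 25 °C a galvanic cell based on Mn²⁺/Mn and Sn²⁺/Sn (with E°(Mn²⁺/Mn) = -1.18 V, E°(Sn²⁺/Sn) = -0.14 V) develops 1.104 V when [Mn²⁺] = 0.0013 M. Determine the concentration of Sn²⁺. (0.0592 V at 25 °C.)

0.19 M

From the Nernst equation, log Q = n(E° − E)/0.0592 = 2(1.04 − 1.104)/0.0592 = -2.162, so Q = 0.00688.
With Q = [Mn²⁺]/[Sn²⁺] and the known concentrations, [Sn²⁺] in the denominator gives [Sn²⁺] = 0.19 M.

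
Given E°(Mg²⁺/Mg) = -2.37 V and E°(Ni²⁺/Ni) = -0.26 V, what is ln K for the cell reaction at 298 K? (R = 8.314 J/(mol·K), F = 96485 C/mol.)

ln K = 164.3

E°_cell = -0.26 − (-2.37) = 2.11 V, with n = 2 electrons transferred.
At equilibrium E = 0, so the Nernst equation gives ln K = nFE°/RT = (2)(96485)(2.11)/((8.314)(298)) = 164.34.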